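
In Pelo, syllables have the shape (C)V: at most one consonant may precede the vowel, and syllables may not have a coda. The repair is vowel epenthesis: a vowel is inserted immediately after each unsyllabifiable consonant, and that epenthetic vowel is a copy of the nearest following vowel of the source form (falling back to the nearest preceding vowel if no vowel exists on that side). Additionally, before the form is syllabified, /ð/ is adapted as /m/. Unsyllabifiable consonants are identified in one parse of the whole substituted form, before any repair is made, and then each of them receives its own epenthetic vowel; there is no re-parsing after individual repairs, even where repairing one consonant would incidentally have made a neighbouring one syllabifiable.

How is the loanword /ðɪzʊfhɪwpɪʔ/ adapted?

Substitution: /ð/ → /m/, giving /mɪzʊfhɪwpɪʔ/.
The consonants /f/, /w/, /ʔ/ cannot be parsed into a legal (C)V syllable (no codas are permitted; onsets are limited to one consonant).
Each unlicensed consonant becomes the onset of a new syllable: /f/ → /fɪ/, /w/ → /wɪ/, /ʔ/ → /ʔɪ/.

mɪzʊfɪhɪwɪpɪʔɪ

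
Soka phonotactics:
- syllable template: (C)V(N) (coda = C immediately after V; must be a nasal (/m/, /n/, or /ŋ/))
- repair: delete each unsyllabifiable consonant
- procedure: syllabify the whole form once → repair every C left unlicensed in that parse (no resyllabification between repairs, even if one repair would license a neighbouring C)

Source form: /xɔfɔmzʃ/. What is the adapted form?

xɔfɔm

Syllabifying with onset maximization leaves /z/, /ʃ/ stranded (only a nasal (/m/, /n/, or /ŋ/) is licensed in coda position; onsets are limited to one consonant).
Deletion applies to /z/, /ʃ/.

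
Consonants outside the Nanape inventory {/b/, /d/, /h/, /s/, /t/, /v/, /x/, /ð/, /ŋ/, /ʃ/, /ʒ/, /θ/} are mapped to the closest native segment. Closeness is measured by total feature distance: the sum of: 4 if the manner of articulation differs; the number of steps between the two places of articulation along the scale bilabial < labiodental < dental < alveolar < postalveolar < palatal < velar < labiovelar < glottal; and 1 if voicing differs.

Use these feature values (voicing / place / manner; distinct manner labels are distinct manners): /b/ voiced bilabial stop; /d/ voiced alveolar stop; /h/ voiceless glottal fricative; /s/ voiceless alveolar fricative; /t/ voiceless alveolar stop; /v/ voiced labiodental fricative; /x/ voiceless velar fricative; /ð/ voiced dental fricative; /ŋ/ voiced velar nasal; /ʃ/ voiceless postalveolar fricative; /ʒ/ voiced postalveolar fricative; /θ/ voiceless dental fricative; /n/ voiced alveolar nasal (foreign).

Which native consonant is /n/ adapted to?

/ŋ/ is closest: same manner (nasal), place distance 3 (alveolar→velar), same voicing; total 3. Next closest is /d/ at distance 4.

ŋ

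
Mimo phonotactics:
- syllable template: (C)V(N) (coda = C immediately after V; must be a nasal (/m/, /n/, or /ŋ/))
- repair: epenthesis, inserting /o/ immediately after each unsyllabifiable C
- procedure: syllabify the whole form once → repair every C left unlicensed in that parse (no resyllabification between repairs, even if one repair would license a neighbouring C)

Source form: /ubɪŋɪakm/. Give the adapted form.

ubɪŋɪakomo

Syllabifying with onset maximization leaves /k/, /m/ stranded (only a nasal (/m/, /n/, or /ŋ/) is licensed in coda position; onsets are limited to one consonant).
Epenthesis after each stranded consonant: /k/ → /ko/, /m/ → /mo/.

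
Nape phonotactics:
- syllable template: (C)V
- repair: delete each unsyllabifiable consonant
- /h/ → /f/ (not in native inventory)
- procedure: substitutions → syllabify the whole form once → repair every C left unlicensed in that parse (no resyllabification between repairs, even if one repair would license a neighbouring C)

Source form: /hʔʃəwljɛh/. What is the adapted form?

ʃəjɛ

Substitution: /h/ → /f/, giving /fʔʃəwljɛf/.
Under (C)V, the unsyllabifiable consonants are /f/, /ʔ/, /w/, /l/, /f/ (no codas are permitted; onsets are limited to one consonant).
Deleting the stranded consonants removes /f/, /ʔ/, /w/, /l/, /f/.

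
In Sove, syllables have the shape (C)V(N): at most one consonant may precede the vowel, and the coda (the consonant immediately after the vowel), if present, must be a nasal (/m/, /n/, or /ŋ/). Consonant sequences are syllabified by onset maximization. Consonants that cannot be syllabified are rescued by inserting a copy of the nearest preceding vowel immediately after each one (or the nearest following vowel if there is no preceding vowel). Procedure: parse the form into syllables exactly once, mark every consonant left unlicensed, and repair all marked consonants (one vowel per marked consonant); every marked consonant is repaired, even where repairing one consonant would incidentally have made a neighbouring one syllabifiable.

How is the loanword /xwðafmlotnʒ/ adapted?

Syllabifying with onset maximization leaves /x/, /w/, /f/, /m/, /t/, /n/, /ʒ/ stranded (only a nasal (/m/, /n/, or /ŋ/) is licensed in coda position; onsets are limited to one consonant).
Each unlicensed consonant becomes the onset of a new syllable: /x/ → /xa/, /w/ → /wa/, /f/ → /fa/, /m/ → /ma/, /t/ → /to/, /n/ → /no/, /ʒ/ → /ʒo/.

xawaðafamalotonoʒo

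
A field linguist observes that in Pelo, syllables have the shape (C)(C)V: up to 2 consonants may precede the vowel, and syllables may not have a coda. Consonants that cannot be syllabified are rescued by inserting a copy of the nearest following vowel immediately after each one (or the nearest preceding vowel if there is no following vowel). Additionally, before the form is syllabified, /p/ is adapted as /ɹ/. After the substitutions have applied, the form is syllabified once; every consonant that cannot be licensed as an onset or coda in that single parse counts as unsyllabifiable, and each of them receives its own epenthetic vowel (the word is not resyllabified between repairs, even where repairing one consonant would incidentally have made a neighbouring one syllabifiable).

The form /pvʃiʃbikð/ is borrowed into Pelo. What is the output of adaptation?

ɹivʃiʃbikiði

Substitution: /p/ → /ɹ/, giving /ɹvʃiʃbikð/.
Under (C)(C)V, the unsyllabifiable consonants are /ɹ/, /k/, /ð/ (no codas are permitted; onsets may contain at most 2 consonants).
Epenthesis after each stranded consonant: /ɹ/ → /ɹi/, /k/ → /ki/, /ð/ → /ði/.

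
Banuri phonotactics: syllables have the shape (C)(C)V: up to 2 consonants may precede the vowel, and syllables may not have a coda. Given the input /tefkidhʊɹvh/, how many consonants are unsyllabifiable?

3

The consonants /ɹ/, /v/, /h/ cannot be parsed into a legal (C)(C)V syllable (no codas are permitted; onsets may contain at most 2 consonants).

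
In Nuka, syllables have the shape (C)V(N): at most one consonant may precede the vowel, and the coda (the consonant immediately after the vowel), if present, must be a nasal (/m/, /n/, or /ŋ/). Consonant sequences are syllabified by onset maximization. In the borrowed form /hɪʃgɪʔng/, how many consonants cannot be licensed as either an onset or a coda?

Syllabifying with onset maximization leaves /ʃ/, /ʔ/, /n/, /g/ stranded (only a nasal (/m/, /n/, or /ŋ/) is licensed in coda position; onsets are limited to one consonant).

4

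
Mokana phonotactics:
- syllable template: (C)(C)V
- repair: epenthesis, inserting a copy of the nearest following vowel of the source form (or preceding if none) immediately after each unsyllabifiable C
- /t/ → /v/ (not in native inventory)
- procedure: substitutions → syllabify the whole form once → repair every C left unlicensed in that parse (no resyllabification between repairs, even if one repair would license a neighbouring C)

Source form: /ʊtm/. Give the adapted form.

Substitution: /t/ → /v/, giving /ʊvm/.
The consonants /v/, /m/ cannot be parsed into a legal (C)(C)V syllable (no codas are permitted; onsets may contain at most 2 consonants).
Inserting the epenthetic vowel yields /v/ → /vʊ/, /m/ → /mʊ/.

ʊvʊmʊ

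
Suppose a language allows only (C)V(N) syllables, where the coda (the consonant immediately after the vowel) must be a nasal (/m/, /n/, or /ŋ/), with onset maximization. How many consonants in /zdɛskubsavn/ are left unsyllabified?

5

Under (C)V(N), the unsyllabifiable consonants are /z/, /s/, /b/, /v/, /n/ (only a nasal (/m/, /n/, or /ŋ/) is licensed in coda position; onsets are limited to one consonant).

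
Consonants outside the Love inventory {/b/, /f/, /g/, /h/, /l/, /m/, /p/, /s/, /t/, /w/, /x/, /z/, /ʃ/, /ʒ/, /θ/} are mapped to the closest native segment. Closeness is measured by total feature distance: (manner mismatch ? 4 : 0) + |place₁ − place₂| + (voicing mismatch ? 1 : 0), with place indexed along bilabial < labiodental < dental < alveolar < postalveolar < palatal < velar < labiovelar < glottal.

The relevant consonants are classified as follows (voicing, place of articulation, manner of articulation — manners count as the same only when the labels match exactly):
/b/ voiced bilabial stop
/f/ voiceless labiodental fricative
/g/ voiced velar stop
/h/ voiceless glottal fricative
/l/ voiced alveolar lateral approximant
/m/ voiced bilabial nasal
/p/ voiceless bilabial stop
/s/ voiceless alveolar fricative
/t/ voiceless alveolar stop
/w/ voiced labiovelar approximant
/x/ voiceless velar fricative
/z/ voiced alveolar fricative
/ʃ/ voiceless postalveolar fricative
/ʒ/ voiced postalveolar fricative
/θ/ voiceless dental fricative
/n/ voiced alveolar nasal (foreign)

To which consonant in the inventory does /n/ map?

m

/m/ is closest: same manner (nasal), place distance 3 (alveolar→bilabial), same voicing; total 3. Next closest is /l/ at distance 4.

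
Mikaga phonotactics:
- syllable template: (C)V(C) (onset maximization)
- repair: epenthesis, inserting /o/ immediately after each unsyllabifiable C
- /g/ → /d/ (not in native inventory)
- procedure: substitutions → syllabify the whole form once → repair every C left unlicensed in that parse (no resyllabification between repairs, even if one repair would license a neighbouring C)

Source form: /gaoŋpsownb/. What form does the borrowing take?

Substitution: /g/ → /d/, giving /daoŋpsownb/.
Under (C)V(C), the unsyllabifiable consonants are /p/, /n/, /b/ (at most one coda consonant is licensed; onsets are limited to one consonant).
Each unlicensed consonant becomes the onset of a new syllable: /p/ → /po/, /n/ → /no/, /b/ → /bo/.

daoŋposownobo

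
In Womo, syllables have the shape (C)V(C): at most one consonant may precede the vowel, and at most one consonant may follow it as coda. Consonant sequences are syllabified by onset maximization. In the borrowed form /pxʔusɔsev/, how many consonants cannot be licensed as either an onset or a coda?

2

Under (C)V(C), the unsyllabifiable consonants are /p/, /x/ (at most one coda consonant is licensed; onsets are limited to one consonant).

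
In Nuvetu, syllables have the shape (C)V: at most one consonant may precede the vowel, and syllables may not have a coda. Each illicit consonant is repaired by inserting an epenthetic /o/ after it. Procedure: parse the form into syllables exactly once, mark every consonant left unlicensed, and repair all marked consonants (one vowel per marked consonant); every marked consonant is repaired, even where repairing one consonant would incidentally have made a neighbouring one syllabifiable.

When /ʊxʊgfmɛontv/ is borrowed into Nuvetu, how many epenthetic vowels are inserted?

5

The unsyllabifiable consonants are /g/, /f/, /n/, /t/, /v/; each receives one epenthetic vowel.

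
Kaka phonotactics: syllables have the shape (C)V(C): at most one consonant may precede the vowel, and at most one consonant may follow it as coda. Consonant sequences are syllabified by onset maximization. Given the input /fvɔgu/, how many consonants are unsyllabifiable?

1

Syllabifying with onset maximization leaves /f/ stranded (at most one coda consonant is licensed; onsets are limited to one consonant).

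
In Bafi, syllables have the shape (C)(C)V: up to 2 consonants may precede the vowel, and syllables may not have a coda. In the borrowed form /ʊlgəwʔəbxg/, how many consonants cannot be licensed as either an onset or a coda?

Under (C)(C)V, the unsyllabifiable consonants are /b/, /x/, /g/ (no codas are permitted; onsets may contain at most 2 consonants).

3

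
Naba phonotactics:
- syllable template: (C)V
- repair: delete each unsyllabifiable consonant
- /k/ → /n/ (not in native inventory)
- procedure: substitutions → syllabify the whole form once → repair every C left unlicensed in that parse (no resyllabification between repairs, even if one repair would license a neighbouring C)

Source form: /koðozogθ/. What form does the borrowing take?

Substitution: /k/ → /n/, giving /noðozogθ/.
The consonants /g/, /θ/ cannot be parsed into a legal (C)V syllable (no codas are permitted; onsets are limited to one consonant).
Deletion applies to /g/, /θ/.

noðozo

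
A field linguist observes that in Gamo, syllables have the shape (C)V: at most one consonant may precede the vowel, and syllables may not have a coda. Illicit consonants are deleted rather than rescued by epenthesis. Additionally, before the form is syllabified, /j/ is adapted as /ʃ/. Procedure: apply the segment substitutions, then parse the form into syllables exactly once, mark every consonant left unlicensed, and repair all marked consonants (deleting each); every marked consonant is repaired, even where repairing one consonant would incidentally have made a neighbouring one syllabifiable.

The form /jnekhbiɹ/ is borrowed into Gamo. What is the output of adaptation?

Substitution: /j/ → /ʃ/, giving /ʃnekhbiɹ/.
Under (C)V, the unsyllabifiable consonants are /ʃ/, /k/, /h/, /ɹ/ (no codas are permitted; onsets are limited to one consonant).
Deleting the stranded consonants removes /ʃ/, /k/, /h/, /ɹ/.

nebi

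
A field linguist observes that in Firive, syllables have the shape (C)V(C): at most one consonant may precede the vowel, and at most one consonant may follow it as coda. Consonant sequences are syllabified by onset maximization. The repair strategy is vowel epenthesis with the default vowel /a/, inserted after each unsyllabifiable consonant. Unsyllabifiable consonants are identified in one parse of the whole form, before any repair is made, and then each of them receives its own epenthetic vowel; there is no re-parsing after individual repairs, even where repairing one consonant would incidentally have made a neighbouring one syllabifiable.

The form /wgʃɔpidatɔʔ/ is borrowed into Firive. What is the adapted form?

wagaʃɔpidatɔʔ

Under (C)V(C), the unsyllabifiable consonants are /w/, /g/ (at most one coda consonant is licensed; onsets are limited to one consonant).
Each unlicensed consonant becomes the onset of a new syllable: /w/ → /wa/, /g/ → /ga/.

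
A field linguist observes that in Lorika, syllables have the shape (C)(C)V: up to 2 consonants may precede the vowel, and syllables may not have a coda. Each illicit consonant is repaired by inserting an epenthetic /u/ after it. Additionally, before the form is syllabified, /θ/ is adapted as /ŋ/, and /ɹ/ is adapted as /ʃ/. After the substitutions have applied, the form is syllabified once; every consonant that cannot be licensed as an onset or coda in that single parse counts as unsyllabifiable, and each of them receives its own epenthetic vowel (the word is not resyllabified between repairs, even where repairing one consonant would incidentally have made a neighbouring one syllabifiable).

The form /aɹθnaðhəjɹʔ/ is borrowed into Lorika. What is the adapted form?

aʃuŋnaðhəjuʃuʔu

Substitution: /ɹ/ → /ʃ/, /θ/ → /ŋ/, giving /aʃŋnaðhəjʃʔ/.
Syllabifying with onset maximization leaves /ʃ/, /j/, /ʃ/, /ʔ/ stranded (no codas are permitted; onsets may contain at most 2 consonants).
Epenthesis after each stranded consonant: /ʃ/ → /ʃu/, /j/ → /ju/, /ʃ/ → /ʃu/, /ʔ/ → /ʔu/.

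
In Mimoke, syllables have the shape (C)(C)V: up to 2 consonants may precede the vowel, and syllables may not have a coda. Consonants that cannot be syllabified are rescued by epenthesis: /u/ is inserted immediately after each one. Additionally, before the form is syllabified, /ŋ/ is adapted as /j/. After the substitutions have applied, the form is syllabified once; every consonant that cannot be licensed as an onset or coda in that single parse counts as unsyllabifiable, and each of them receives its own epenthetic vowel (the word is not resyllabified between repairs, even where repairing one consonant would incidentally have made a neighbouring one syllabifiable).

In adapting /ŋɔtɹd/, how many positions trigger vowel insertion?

3

After substitution the input is /jɔtɹd/.
The unsyllabifiable consonants are /t/, /ɹ/, /d/; each receives one epenthetic vowel.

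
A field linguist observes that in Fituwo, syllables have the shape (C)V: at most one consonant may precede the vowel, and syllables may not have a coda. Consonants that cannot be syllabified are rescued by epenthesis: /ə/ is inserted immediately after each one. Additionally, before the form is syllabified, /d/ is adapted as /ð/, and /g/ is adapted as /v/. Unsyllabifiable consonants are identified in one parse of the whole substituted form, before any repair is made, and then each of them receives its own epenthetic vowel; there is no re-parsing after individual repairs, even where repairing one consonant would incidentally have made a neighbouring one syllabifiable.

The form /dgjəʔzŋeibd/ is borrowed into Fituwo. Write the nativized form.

Substitution: /d/ → /ð/, /g/ → /v/, giving /ðvjəʔzŋeibð/.
Under (C)V, the unsyllabifiable consonants are /ð/, /v/, /ʔ/, /z/, /b/, /ð/ (no codas are permitted; onsets are limited to one consonant).
Each unlicensed consonant becomes the onset of a new syllable: /ð/ → /ðə/, /v/ → /və/, /ʔ/ → /ʔə/, /z/ → /zə/, /b/ → /bə/, /ð/ → /ðə/.

ðəvəjəʔəzəŋeibəðə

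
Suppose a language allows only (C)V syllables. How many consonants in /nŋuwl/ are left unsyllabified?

Syllabifying with onset maximization leaves /n/, /w/, /l/ stranded (no codas are permitted; onsets are limited to one consonant).

3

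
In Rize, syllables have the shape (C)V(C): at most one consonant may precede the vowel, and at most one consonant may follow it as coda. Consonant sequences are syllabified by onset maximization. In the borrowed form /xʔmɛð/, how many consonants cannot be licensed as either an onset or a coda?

2

Syllabifying with onset maximization leaves /x/, /ʔ/ stranded (at most one coda consonant is licensed; onsets are limited to one consonant).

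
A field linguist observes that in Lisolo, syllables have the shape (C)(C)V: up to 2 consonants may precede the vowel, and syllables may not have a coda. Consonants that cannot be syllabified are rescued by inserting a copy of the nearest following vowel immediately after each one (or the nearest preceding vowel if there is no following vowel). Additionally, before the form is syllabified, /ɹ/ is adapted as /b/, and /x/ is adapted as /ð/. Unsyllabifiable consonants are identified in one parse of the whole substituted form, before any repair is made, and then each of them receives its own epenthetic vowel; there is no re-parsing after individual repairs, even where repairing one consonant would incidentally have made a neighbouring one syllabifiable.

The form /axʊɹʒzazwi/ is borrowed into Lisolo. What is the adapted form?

aðʊbaʒzazwi

Substitution: /x/ → /ð/, /ɹ/ → /b/, giving /aðʊbʒzazwi/.
The consonants /b/ cannot be parsed into a legal (C)(C)V syllable (no codas are permitted; onsets may contain at most 2 consonants).
Each unlicensed consonant becomes the onset of a new syllable: /b/ → /ba/.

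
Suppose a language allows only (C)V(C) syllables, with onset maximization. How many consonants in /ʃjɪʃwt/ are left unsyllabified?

Syllabifying with onset maximization leaves /ʃ/, /w/, /t/ stranded (at most one coda consonant is licensed; onsets are limited to one consonant).

3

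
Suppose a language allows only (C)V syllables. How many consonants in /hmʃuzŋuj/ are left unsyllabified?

Syllabifying with onset maximization leaves /h/, /m/, /z/, /j/ stranded (no codas are permitted; onsets are limited to one consonant).

4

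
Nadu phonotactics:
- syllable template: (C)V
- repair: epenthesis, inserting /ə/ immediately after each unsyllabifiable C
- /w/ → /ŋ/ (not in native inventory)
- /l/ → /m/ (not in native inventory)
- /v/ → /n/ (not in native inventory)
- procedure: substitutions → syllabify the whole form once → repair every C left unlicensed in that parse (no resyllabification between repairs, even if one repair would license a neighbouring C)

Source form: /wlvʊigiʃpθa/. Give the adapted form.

ŋəmənʊigiʃəpəθa

Substitution: /w/ → /ŋ/, /l/ → /m/, /v/ → /n/, giving /ŋmnʊigiʃpθa/.
Under (C)V, the unsyllabifiable consonants are /ŋ/, /m/, /ʃ/, /p/ (no codas are permitted; onsets are limited to one consonant).
Inserting the epenthetic vowel yields /ŋ/ → /ŋə/, /m/ → /mə/, /ʃ/ → /ʃə/, /p/ → /pə/.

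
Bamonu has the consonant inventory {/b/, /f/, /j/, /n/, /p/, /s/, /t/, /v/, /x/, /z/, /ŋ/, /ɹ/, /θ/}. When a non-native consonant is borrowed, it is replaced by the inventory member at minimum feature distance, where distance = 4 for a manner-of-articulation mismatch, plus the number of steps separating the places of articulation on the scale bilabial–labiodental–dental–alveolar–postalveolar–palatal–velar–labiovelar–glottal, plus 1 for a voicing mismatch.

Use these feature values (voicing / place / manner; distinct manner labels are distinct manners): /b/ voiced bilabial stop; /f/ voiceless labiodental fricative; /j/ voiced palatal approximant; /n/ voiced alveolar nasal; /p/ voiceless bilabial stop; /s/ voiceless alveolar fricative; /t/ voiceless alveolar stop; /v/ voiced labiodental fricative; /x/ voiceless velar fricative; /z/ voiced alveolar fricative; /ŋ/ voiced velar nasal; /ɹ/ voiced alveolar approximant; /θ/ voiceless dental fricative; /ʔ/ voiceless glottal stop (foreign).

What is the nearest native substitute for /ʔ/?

t

/t/ is closest: same manner (stop), place distance 5 (glottal→alveolar), same voicing; total 5. Next closest is /x/ at distance 6.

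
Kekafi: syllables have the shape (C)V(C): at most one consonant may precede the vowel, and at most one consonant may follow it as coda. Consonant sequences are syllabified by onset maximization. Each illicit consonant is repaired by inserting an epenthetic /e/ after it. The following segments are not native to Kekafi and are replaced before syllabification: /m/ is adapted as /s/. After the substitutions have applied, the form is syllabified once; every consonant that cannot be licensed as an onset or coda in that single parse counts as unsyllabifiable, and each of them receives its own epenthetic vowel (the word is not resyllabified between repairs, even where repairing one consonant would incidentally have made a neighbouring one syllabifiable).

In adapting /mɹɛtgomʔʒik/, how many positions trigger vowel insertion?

2

After substitution the input is /sɹɛtgosʔʒik/.
The unsyllabifiable consonants are /s/, /ʔ/; each receives one epenthetic vowel.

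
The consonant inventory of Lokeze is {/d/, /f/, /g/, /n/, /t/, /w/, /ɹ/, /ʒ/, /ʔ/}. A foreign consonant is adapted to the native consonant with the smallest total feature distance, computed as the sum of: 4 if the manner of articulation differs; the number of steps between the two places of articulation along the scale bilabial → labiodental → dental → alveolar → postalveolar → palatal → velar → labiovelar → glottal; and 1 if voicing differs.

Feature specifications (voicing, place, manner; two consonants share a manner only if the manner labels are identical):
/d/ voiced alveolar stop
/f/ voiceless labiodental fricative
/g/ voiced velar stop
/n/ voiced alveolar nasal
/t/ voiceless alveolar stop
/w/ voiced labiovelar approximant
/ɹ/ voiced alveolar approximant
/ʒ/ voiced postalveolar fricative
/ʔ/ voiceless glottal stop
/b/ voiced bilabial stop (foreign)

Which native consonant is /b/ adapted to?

d

/d/ is closest: same manner (stop), place distance 3 (bilabial→alveolar), same voicing; total 3. Next closest is /t/ at distance 4.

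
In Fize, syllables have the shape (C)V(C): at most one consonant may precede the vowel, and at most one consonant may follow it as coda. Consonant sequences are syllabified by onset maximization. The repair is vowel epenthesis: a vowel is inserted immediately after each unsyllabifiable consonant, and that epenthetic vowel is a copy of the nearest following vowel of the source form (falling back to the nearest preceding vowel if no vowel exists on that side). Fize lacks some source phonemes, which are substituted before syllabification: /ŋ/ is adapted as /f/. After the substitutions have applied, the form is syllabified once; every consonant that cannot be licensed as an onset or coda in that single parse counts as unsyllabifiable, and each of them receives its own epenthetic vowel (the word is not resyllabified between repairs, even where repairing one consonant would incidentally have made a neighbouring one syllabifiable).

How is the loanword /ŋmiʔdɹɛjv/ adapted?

Substitution: /ŋ/ → /f/, giving /fmiʔdɹɛjv/.
The consonants /f/, /d/, /v/ cannot be parsed into a legal (C)V(C) syllable (at most one coda consonant is licensed; onsets are limited to one consonant).
Epenthesis after each stranded consonant: /f/ → /fi/, /d/ → /dɛ/, /v/ → /vɛ/.

fimiʔdɛɹɛjvɛ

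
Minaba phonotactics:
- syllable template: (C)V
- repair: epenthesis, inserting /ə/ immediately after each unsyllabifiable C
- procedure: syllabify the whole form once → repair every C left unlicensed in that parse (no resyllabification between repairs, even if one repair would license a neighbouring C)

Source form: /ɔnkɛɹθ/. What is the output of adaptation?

ɔnəkɛɹəθə

Under (C)V, the unsyllabifiable consonants are /n/, /ɹ/, /θ/ (no codas are permitted; onsets are limited to one consonant).
Inserting the epenthetic vowel yields /n/ → /nə/, /ɹ/ → /ɹə/, /θ/ → /θə/.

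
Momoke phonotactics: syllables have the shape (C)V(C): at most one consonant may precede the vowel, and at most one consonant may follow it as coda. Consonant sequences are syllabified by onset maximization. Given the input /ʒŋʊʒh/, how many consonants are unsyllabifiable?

2

Syllabifying with onset maximization leaves /ʒ/, /h/ stranded (at most one coda consonant is licensed; onsets are limited to one consonant).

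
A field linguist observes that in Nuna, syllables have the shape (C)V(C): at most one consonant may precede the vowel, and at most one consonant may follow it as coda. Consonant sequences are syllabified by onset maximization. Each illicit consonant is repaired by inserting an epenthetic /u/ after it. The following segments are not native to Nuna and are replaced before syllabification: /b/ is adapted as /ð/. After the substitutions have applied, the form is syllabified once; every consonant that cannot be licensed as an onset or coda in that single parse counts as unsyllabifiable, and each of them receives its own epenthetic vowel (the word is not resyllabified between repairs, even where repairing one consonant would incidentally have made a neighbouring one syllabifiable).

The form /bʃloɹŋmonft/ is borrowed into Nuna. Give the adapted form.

Substitution: /b/ → /ð/, giving /ðʃloɹŋmonft/.
Under (C)V(C), the unsyllabifiable consonants are /ð/, /ʃ/, /ŋ/, /f/, /t/ (at most one coda consonant is licensed; onsets are limited to one consonant).
Inserting the epenthetic vowel yields /ð/ → /ðu/, /ʃ/ → /ʃu/, /ŋ/ → /ŋu/, /f/ → /fu/, /t/ → /tu/.

ðuʃuloɹŋumonfutu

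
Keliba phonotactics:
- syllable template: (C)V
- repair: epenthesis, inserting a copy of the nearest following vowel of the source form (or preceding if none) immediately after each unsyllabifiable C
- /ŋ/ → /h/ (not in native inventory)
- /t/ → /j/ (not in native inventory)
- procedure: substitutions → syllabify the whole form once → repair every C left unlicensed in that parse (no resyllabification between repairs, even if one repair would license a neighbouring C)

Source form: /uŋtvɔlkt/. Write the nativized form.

uhɔjɔvɔlɔkɔjɔ

Substitution: /ŋ/ → /h/, /t/ → /j/, giving /uhjvɔlkj/.
The consonants /h/, /j/, /l/, /k/, /j/ cannot be parsed into a legal (C)V syllable (no codas are permitted; onsets are limited to one consonant).
Inserting the epenthetic vowel yields /h/ → /hɔ/, /j/ → /jɔ/, /l/ → /lɔ/, /k/ → /kɔ/, /j/ → /jɔ/.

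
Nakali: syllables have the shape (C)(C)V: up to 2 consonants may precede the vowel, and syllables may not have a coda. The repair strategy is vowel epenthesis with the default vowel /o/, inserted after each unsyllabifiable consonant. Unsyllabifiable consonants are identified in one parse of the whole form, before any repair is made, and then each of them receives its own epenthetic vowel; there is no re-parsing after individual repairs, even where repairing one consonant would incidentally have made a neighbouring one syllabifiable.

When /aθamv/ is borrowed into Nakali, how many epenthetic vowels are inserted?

2

The unsyllabifiable consonants are /m/, /v/; each receives one epenthetic vowel.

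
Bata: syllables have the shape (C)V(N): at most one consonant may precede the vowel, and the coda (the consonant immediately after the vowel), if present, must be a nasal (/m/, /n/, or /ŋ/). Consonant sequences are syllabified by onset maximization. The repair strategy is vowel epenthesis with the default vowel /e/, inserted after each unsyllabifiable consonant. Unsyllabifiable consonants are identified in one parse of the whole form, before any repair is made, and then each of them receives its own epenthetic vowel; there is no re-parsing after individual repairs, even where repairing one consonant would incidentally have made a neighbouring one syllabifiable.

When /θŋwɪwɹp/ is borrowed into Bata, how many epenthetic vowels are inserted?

The unsyllabifiable consonants are /θ/, /ŋ/, /w/, /ɹ/, /p/; each receives one epenthetic vowel.

5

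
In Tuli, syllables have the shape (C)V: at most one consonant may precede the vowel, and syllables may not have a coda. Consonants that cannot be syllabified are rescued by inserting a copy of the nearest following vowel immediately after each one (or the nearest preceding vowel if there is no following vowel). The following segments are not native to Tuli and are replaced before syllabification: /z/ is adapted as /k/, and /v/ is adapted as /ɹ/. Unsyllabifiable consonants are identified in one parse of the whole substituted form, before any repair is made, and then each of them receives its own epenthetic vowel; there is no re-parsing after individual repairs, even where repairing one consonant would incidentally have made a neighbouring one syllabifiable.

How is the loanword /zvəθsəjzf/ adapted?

kəɹəθəsəjəkəfə

Substitution: /z/ → /k/, /v/ → /ɹ/, giving /kɹəθsəjkf/.
Under (C)V, the unsyllabifiable consonants are /k/, /θ/, /j/, /k/, /f/ (no codas are permitted; onsets are limited to one consonant).
Inserting the epenthetic vowel yields /k/ → /kə/, /θ/ → /θə/, /j/ → /jə/, /k/ → /kə/, /f/ → /fə/.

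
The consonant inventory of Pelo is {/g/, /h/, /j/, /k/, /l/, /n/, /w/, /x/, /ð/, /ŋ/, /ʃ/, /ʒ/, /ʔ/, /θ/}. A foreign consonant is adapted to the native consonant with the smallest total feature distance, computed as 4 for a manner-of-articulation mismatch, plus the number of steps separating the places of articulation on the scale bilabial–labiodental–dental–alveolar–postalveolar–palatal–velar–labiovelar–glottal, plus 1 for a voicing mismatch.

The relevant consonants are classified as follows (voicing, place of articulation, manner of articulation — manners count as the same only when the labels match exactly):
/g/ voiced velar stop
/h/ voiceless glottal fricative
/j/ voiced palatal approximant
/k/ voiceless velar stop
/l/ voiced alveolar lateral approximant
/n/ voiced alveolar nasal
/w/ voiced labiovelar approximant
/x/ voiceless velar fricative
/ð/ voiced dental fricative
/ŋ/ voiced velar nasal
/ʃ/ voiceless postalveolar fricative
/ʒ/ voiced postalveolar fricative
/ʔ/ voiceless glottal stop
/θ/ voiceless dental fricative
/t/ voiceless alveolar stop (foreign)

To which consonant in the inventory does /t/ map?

k

/k/ is closest: same manner (stop), place distance 3 (alveolar→velar), same voicing; total 3. Next closest is /g/ at distance 4.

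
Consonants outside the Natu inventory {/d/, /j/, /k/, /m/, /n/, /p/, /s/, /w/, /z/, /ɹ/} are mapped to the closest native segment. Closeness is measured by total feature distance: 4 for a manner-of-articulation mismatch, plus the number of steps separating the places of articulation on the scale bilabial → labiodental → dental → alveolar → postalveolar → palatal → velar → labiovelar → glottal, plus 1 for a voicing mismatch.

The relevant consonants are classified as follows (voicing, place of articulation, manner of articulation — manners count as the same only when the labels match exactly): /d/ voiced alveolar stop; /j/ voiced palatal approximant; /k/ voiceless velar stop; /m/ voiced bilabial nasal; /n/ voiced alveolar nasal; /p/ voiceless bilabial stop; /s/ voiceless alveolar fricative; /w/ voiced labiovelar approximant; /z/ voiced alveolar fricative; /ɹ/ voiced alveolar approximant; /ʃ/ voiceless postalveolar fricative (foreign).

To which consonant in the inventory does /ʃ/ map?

s

/s/ is closest: same manner (fricative), place distance 1 (postalveolar→alveolar), same voicing; total 1. Next closest is /z/ at distance 2.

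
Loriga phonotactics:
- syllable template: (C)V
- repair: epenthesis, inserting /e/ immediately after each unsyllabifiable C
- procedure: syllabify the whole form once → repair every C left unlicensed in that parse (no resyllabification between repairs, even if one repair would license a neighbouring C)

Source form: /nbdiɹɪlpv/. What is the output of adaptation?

nebediɹɪlepeve

The consonants /n/, /b/, /l/, /p/, /v/ cannot be parsed into a legal (C)V syllable (no codas are permitted; onsets are limited to one consonant).
Epenthesis after each stranded consonant: /n/ → /ne/, /b/ → /be/, /l/ → /le/, /p/ → /pe/, /v/ → /ve/.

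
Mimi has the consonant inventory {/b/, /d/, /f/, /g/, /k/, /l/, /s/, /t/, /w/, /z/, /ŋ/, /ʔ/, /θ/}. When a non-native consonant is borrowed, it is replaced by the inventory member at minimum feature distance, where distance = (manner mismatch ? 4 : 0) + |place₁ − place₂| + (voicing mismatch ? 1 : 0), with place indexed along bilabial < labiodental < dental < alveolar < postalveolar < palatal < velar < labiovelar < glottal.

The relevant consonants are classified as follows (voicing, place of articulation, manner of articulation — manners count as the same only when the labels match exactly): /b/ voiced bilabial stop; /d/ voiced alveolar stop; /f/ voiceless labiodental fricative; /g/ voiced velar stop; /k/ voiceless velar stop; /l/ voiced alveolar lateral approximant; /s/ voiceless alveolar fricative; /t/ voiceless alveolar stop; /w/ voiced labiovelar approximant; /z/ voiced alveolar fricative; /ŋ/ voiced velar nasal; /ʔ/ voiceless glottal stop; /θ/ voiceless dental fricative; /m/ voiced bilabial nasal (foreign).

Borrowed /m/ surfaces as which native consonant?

b

/b/ is closest: manner differs (nasal→stop, +4), place distance 0 (bilabial→bilabial), same voicing; total 4. Next closest is /f/ at distance 6.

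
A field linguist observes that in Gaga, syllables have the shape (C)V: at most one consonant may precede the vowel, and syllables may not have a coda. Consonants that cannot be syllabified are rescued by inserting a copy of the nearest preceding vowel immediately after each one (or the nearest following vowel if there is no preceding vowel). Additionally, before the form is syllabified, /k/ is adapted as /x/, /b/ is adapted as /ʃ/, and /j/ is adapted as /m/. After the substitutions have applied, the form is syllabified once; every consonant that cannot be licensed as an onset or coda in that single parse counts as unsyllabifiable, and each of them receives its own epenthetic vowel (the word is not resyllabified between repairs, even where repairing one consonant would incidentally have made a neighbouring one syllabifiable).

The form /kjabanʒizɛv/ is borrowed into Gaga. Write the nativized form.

xamaʃanaʒizɛvɛ

Substitution: /k/ → /x/, /j/ → /m/, /b/ → /ʃ/, giving /xmaʃanʒizɛv/.
The consonants /x/, /n/, /v/ cannot be parsed into a legal (C)V syllable (no codas are permitted; onsets are limited to one consonant).
Inserting the epenthetic vowel yields /x/ → /xa/, /n/ → /na/, /v/ → /vɛ/.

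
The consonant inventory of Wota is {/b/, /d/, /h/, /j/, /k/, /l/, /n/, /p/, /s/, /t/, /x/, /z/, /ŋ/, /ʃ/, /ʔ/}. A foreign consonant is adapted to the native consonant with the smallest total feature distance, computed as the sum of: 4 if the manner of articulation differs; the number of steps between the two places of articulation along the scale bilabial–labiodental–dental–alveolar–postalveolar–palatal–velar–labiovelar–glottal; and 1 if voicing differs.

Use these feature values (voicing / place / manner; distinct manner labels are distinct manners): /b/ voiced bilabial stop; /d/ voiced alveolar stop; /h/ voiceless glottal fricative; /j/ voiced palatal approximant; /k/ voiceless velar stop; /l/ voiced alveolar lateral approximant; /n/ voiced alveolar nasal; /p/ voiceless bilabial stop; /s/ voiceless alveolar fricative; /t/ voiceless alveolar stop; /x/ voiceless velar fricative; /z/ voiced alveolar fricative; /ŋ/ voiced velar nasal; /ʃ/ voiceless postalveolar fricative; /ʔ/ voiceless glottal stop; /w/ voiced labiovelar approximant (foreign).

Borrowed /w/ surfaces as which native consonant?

/j/ is closest: same manner (approximant), place distance 2 (labiovelar→palatal), same voicing; total 2. Next closest is /ŋ/ at distance 5.

j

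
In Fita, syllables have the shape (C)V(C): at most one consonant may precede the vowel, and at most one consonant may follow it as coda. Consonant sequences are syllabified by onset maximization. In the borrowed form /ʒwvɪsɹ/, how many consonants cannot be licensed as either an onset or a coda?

Syllabifying with onset maximization leaves /ʒ/, /w/, /ɹ/ stranded (at most one coda consonant is licensed; onsets are limited to one consonant).

3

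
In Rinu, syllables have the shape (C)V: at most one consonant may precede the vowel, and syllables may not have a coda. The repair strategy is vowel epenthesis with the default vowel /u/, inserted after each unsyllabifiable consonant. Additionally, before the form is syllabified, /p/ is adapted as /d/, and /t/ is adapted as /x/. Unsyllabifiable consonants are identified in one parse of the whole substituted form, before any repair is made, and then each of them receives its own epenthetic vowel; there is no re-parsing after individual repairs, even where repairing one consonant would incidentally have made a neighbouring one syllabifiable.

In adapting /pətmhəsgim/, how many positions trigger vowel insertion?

After substitution the input is /dəxmhəsgim/.
The unsyllabifiable consonants are /x/, /m/, /s/, /m/; each receives one epenthetic vowel.

4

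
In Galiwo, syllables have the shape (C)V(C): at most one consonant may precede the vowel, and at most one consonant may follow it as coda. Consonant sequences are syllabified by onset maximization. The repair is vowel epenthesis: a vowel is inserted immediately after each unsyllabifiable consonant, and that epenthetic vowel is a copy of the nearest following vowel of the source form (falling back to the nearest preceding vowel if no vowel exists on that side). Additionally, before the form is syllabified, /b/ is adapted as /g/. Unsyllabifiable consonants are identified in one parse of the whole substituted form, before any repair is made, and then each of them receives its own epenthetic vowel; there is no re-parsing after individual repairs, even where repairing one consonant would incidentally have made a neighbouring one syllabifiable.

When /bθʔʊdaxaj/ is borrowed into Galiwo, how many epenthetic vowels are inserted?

2

After substitution the input is /gθʔʊdaxaj/.
The unsyllabifiable consonants are /g/, /θ/; each receives one epenthetic vowel.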